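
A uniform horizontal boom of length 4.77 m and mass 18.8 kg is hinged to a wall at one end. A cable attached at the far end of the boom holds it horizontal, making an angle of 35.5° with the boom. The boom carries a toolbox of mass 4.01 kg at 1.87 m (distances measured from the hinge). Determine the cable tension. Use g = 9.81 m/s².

T ≈ 185 N

Taking torques about the hinge:
Beam weight: 18.8 × 9.81 = 184.4 N down at 2.385 m → arm 2.385 m, τ = 184.4 × 2.385 = 439.8 N·m clockwise.
Toolbox: 4.01 × 9.81 = 39.34 N down at 1.87 m → arm 1.87 m, τ = 39.34 × 1.87 = 73.57 N·m clockwise.
Total clockwise load moment = 513.4 N·m.
The cable tension T acts at 4.77 m; only its component perpendicular to the boom, T sinθ, produces torque. sin 35.5° = 0.5807.
Setting net torque to zero: T × 4.77 × 0.5807 = 513.4 → T = 513.4 / 2.77 = 185 N.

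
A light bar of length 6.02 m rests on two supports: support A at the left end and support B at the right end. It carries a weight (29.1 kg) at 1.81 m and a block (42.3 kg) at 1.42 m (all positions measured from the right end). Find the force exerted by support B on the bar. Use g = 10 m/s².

Choose support A as the axis so its reaction then has zero moment arm.
Weight: 29.1 × 10 = 291 N down at 1.81 m → arm 4.21 m, τ = 291 × 4.21 = 1225 N·m clockwise.
Block: 42.3 × 10 = 423 N down at 1.42 m → arm 4.6 m, τ = 423 × 4.6 = 1946 N·m clockwise.
Net load moment about support A = 3171 N·m clockwise.
Reaction R at support B is upward at 0 m, arm 6.02 m → moment R × 6.02 counterclockwise.
Balancing moments: R × 6.02 = 3171, giving R = 527 N.

R_B ≈ 527 N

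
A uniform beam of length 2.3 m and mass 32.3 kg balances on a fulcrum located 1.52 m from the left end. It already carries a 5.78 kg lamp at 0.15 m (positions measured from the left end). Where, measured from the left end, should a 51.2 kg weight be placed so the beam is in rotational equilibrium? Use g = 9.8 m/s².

x ≈ 1.91 m from the left end

Sum moments about the fulcrum (at 1.52 m from the left end) (the support reaction has zero arm there).
Beam weight: 32.3 × 9.8 = 316.5 N down at 1.15 m → arm 0.37 m, τ = 316.5 × 0.37 = 117.1 N·m counterclockwise.
Lamp: 5.78 × 9.8 = 56.64 N down at 0.15 m → arm 1.37 m, τ = 56.64 × 1.37 = 77.6 N·m counterclockwise.
Net moment of existing loads = 194.7 N·m counterclockwise.
The weight weighs 51.2 × 9.8 = 501.8 N and must supply an equal clockwise moment, so its lever arm about the fulcrum is 194.7 / 501.8 = 0.388 m.
That puts it at 1.52 + 0.388 = 1.91 m from the left end.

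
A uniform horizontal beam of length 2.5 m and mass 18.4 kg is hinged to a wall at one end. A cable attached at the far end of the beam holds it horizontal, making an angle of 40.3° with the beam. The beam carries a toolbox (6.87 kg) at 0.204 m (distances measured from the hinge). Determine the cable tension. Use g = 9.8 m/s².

T ≈ 148 N

Take moments about the hinge.
Beam weight: 18.4 × 9.8 = 180.3 N down at 1.25 m → arm 1.25 m, τ = 180.3 × 1.25 = 225.4 N·m clockwise.
Toolbox: 6.87 × 9.8 = 67.33 N down at 0.204 m → arm 0.204 m, τ = 67.33 × 0.204 = 13.74 N·m clockwise.
Total clockwise load moment = 239.1 N·m.
The cable tension T acts at 2.5 m; only its component perpendicular to the beam, T sinθ, produces torque. sin 40.3° = 0.6468.
Setting net torque to zero: T × 2.5 × 0.6468 = 239.1 → T = 239.1 / 1.617 = 148 N.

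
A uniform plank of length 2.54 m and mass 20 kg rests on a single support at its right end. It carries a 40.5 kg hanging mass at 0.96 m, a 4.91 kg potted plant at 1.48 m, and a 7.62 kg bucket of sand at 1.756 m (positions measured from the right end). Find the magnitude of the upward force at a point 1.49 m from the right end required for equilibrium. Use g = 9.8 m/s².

F ≈ 559 N

Sum moments about the right end (the unknown pivot reaction has zero arm there).
Beam weight: 20 × 9.8 = 196 N down at 1.27 m → arm 1.27 m, τ = 196 × 1.27 = 248.9 N·m counterclockwise.
Hanging mass: 40.5 × 9.8 = 396.9 N down at 0.96 m → arm 0.96 m, τ = 396.9 × 0.96 = 381 N·m counterclockwise.
Potted plant: 4.91 × 9.8 = 48.12 N down at 1.48 m → arm 1.48 m, τ = 48.12 × 1.48 = 71.22 N·m counterclockwise.
Bucket of sand: 7.62 × 9.8 = 74.68 N down at 1.756 m → arm 1.756 m, τ = 74.68 × 1.756 = 131.1 N·m counterclockwise.
Net moment of the loads = 832.2 N·m counterclockwise.
The upward force F acts at a point 1.49 m from the right end, arm 1.49 m, giving F × 1.49 clockwise.
Setting net torque to zero: F × 1.49 = 832.2 → F = 832.2 / 1.49 = 559 N.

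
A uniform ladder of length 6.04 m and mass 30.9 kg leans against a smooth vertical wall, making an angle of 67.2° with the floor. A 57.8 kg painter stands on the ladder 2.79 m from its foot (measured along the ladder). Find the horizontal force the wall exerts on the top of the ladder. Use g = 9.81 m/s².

N_wall ≈ 174 N

Taking torques about the foot of the ladder:
Ladder weight 30.9×9.81 = 303.1 N acts at 3.02 m along the ladder; its horizontal arm is 3.02·cos67.2° = 1.17 m → τ = 354.6 N·m clockwise.
Painter: 57.8×9.81 = 567 N at 2.79 m → arm 1.081 m → τ = 612.9 N·m clockwise.
Wall normal N acts horizontally at the top; its moment arm is the height L sinθ = 6.04·sin67.2° = 5.568 m, counterclockwise.
For rotational equilibrium, N × 5.568 = 967.5, so N = 174 N.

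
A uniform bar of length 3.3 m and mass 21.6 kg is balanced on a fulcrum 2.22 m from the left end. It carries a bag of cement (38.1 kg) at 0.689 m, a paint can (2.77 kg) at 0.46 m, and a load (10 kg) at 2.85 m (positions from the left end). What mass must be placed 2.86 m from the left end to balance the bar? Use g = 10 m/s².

m ≈ 108 kg

About the fulcrum (at 2.22 m from the left end):
Beam weight: 21.6 × 10 = 216 N down at 1.65 m → arm 0.57 m, τ = 216 × 0.57 = 123.1 N·m counterclockwise.
Bag of cement: 38.1 × 10 = 381 N down at 0.689 m → arm 1.531 m, τ = 381 × 1.531 = 583.3 N·m counterclockwise.
Paint can: 2.77 × 10 = 27.7 N down at 0.46 m → arm 1.76 m, τ = 27.7 × 1.76 = 48.75 N·m counterclockwise.
Load: 10 × 10 = 100 N down at 2.85 m → arm 0.63 m, τ = 100 × 0.63 = 63 N·m clockwise.
Net moment of known loads = 692.1 N·m counterclockwise.
An unknown mass m at 2.86 m has arm 0.64 m; its moment is m·g·0.64 clockwise.
Setting net torque to zero: m × 10 × 0.64 = 692.1 → m = 692.1 / (10 × 0.64) = 108 kg.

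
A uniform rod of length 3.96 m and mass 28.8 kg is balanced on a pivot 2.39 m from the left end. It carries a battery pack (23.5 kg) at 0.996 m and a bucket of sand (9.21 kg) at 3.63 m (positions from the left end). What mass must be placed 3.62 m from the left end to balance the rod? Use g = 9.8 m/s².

m ≈ 26.9 kg

About the pivot (at 2.39 m from the left end):
Beam weight: 28.8 × 9.8 = 282.2 N down at 1.98 m → arm 0.41 m, τ = 282.2 × 0.41 = 115.7 N·m counterclockwise.
Battery pack: 23.5 × 9.8 = 230.3 N down at 0.996 m → arm 1.394 m, τ = 230.3 × 1.394 = 321 N·m counterclockwise.
Bucket of sand: 9.21 × 9.8 = 90.26 N down at 3.63 m → arm 1.24 m, τ = 90.26 × 1.24 = 111.9 N·m clockwise.
Net moment of known loads = 324.8 N·m counterclockwise.
An unknown mass m at 3.62 m has arm 1.23 m; its moment is m·g·1.23 clockwise.
Setting net torque to zero: m × 9.8 × 1.23 = 324.8 → m = 324.8 / (9.8 × 1.23) = 26.9 kg.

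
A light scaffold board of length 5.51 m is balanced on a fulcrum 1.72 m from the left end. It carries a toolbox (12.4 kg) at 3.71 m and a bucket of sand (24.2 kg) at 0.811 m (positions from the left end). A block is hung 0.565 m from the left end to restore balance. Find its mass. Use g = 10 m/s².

m ≈ 2.32 kg

Taking torques about the fulcrum (at 1.72 m from the left end):
Toolbox: 12.4 × 10 = 124 N down at 3.71 m → arm 1.99 m, τ = 124 × 1.99 = 246.8 N·m clockwise.
Bucket of sand: 24.2 × 10 = 242 N down at 0.811 m → arm 0.909 m, τ = 242 × 0.909 = 220 N·m counterclockwise.
Net moment of known loads = 26.8 N·m clockwise.
An unknown mass m at 0.565 m has arm 1.155 m; its moment is m·g·1.155 counterclockwise.
Στ = 0 ⇒ m × 10 × 1.155 = 26.8 ⇒ m = 26.8 / (10 × 1.155) = 2.32 kg.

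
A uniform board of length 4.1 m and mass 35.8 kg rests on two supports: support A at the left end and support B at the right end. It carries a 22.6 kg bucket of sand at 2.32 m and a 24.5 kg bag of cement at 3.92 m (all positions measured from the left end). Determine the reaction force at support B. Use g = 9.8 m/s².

About support A:
Beam weight: 35.8 × 9.8 = 350.8 N down at 2.05 m → arm 2.05 m, τ = 350.8 × 2.05 = 719.1 N·m clockwise.
Bucket of sand: 22.6 × 9.8 = 221.5 N down at 2.32 m → arm 2.32 m, τ = 221.5 × 2.32 = 513.9 N·m clockwise.
Bag of cement: 24.5 × 9.8 = 240.1 N down at 3.92 m → arm 3.92 m, τ = 240.1 × 3.92 = 941.2 N·m clockwise.
Net load moment about support A = 2174 N·m clockwise.
Reaction R at support B is upward at 4.1 m, arm 4.1 m → moment R × 4.1 counterclockwise.
Balancing moments: R × 4.1 = 2174, giving R = 530 N.

R_B ≈ 530 N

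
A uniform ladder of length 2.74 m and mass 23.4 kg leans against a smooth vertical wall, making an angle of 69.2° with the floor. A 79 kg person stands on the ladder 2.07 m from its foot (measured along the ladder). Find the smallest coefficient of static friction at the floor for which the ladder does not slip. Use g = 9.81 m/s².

μ_min ≈ 0.265

About the foot of the ladder:
Ladder weight 23.4×9.81 = 229.6 N acts at 1.37 m along the ladder; its horizontal arm is 1.37·cos69.2° = 0.4865 m → τ = 111.7 N·m clockwise.
Person: 79×9.81 = 775 N at 2.07 m → arm 0.7351 m → τ = 569.7 N·m clockwise.
Wall normal N acts horizontally at the top; its moment arm is the height L sinθ = 2.74·sin69.2° = 2.561 m, counterclockwise.
Στ = 0 ⇒ N × 2.561 = 681.4 ⇒ N = 266.1 N.
ΣFx = 0 ⇒ f = N_wall = 266.1 N. ΣFy = 0 ⇒ N_floor = 1005 N.
μ_min = f / N_floor = 266.1 / 1005 = 0.265.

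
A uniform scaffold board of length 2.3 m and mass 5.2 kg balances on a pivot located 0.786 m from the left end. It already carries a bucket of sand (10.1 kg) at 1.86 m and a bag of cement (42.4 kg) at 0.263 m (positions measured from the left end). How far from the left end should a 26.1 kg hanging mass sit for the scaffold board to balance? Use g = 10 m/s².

Taking torques about the pivot (at 0.786 m from the left end):
Beam weight: 5.2 × 10 = 52 N down at 1.15 m → arm 0.364 m, τ = 52 × 0.364 = 18.93 N·m clockwise.
Bucket of sand: 10.1 × 10 = 101 N down at 1.86 m → arm 1.074 m, τ = 101 × 1.074 = 108.5 N·m clockwise.
Bag of cement: 42.4 × 10 = 424 N down at 0.263 m → arm 0.523 m, τ = 424 × 0.523 = 221.8 N·m counterclockwise.
Net moment of existing loads = 94.37 N·m counterclockwise.
The hanging mass weighs 26.1 × 10 = 261 N and must supply an equal clockwise moment, so its lever arm about the pivot is 94.37 / 261 = 0.362 m.
That puts it at 0.786 + 0.362 = 1.15 m from the left end.

x ≈ 1.15 m from the left end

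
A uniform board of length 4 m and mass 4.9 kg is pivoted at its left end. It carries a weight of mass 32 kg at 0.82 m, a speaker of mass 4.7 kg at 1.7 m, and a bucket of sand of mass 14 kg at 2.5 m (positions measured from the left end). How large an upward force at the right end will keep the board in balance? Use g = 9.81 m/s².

About the left end:
Beam weight: 4.9 × 9.81 = 48.07 N down at 2 m → arm 2 m, τ = 48.07 × 2 = 96.14 N·m clockwise.
Weight: 32 × 9.81 = 313.9 N down at 0.82 m → arm 0.82 m, τ = 313.9 × 0.82 = 257.4 N·m clockwise.
Speaker: 4.7 × 9.81 = 46.11 N down at 1.7 m → arm 1.7 m, τ = 46.11 × 1.7 = 78.39 N·m clockwise.
Bucket of sand: 14 × 9.81 = 137.3 N down at 2.5 m → arm 2.5 m, τ = 137.3 × 2.5 = 343.2 N·m clockwise.
Net moment of the loads = 775.1 N·m clockwise.
The upward force F acts at the right end, arm 4 m, giving F × 4 counterclockwise.
Στ = 0 ⇒ F × 4 = 775.1 ⇒ F = 775.1 / 4 = 194 N.

F ≈ 194 N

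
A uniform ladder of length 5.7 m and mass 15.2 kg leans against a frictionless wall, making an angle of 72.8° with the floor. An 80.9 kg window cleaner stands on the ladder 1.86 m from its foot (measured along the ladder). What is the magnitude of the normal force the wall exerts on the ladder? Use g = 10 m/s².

N_wall ≈ 105 N

Taking torques about the foot of the ladder:
Ladder weight 15.2×10 = 152 N acts at 2.85 m along the ladder; its horizontal arm is 2.85·cos72.8° = 0.8428 m → τ = 128.1 N·m clockwise.
Window cleaner: 80.9×10 = 809 N at 1.86 m → arm 0.55 m → τ = 445 N·m clockwise.
Wall normal N acts horizontally at the top; its moment arm is the height L sinθ = 5.7·sin72.8° = 5.445 m, counterclockwise.
Balancing moments: N × 5.445 = 573.1, giving N = 105 N.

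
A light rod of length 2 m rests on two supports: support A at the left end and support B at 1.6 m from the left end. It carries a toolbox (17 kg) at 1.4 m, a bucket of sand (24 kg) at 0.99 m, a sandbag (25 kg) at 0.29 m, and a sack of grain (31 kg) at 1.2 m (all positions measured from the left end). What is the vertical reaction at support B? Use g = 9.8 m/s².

Sum moments about support A (its reaction then has zero moment arm).
Toolbox: 17 × 9.8 = 166.6 N down at 1.4 m → arm 1.4 m, τ = 166.6 × 1.4 = 233.2 N·m clockwise.
Bucket of sand: 24 × 9.8 = 235.2 N down at 0.99 m → arm 0.99 m, τ = 235.2 × 0.99 = 232.8 N·m clockwise.
Sandbag: 25 × 9.8 = 245 N down at 0.29 m → arm 0.29 m, τ = 245 × 0.29 = 71.05 N·m clockwise.
Sack of grain: 31 × 9.8 = 303.8 N down at 1.2 m → arm 1.2 m, τ = 303.8 × 1.2 = 364.6 N·m clockwise.
Net load moment about support A = 901.6 N·m clockwise.
Reaction R at support B is upward at 1.6 m, arm 1.6 m → moment R × 1.6 counterclockwise.
Στ = 0 ⇒ R × 1.6 = 901.6 ⇒ R = 564 N.

R_B ≈ 564 N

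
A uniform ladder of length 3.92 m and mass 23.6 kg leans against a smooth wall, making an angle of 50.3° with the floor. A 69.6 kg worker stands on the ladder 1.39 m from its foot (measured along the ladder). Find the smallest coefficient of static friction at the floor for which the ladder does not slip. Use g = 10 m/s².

Taking torques about the foot of the ladder:
Ladder weight 23.6×10 = 236 N acts at 1.96 m along the ladder; its horizontal arm is 1.96·cos50.3° = 1.252 m → τ = 295.5 N·m clockwise.
Worker: 69.6×10 = 696 N at 1.39 m → arm 0.8879 m → τ = 618 N·m clockwise.
Wall normal N acts horizontally at the top; its moment arm is the height L sinθ = 3.92·sin50.3° = 3.016 m, counterclockwise.
Setting net torque to zero: N × 3.016 = 913.5 → N = 302.9 N.
ΣFx = 0 ⇒ f = N_wall = 302.9 N. ΣFy = 0 ⇒ N_floor = 932 N.
μ_min = f / N_floor = 302.9 / 932 = 0.325.

μ_min ≈ 0.325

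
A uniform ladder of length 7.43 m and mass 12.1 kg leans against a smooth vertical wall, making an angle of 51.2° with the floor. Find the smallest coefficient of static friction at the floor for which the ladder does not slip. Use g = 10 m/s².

Taking torques about the foot of the ladder:
Ladder weight 12.1×10 = 121 N acts at 3.715 m along the ladder; its horizontal arm is 3.715·cos51.2° = 2.328 m → τ = 281.7 N·m clockwise.
Wall normal N acts horizontally at the top; its moment arm is the height L sinθ = 7.43·sin51.2° = 5.79 m, counterclockwise.
For rotational equilibrium, N × 5.79 = 281.7, so N = 48.65 N.
ΣFx = 0 ⇒ f = N_wall = 48.65 N. ΣFy = 0 ⇒ N_floor = 121 N.
μ_min = f / N_floor = 48.65 / 121 = 0.402.

μ_min ≈ 0.402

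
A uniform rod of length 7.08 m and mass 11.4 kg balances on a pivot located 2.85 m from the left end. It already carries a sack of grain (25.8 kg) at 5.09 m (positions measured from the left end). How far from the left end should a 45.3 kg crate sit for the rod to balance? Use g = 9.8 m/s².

Sum moments about the pivot (at 2.85 m from the left end) (the support reaction has zero arm there).
Beam weight: 11.4 × 9.8 = 111.7 N down at 3.54 m → arm 0.69 m, τ = 111.7 × 0.69 = 77.07 N·m clockwise.
Sack of grain: 25.8 × 9.8 = 252.8 N down at 5.09 m → arm 2.24 m, τ = 252.8 × 2.24 = 566.3 N·m clockwise.
Net moment of existing loads = 643.4 N·m clockwise.
The crate weighs 45.3 × 9.8 = 443.9 N and must supply an equal counterclockwise moment, so its lever arm about the pivot is 643.4 / 443.9 = 1.45 m.
That puts it at 2.85 − 1.45 = 1.4 m from the left end.

x ≈ 1.4 m from the left end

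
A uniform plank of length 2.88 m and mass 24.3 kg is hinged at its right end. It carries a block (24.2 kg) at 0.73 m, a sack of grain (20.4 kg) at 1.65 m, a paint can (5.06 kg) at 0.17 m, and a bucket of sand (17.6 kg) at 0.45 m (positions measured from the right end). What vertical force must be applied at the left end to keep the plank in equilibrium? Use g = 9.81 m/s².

F ≈ 324 N

Take moments about the right end.
Beam weight: 24.3 × 9.81 = 238.4 N down at 1.44 m → arm 1.44 m, τ = 238.4 × 1.44 = 343.3 N·m counterclockwise.
Block: 24.2 × 9.81 = 237.4 N down at 0.73 m → arm 0.73 m, τ = 237.4 × 0.73 = 173.3 N·m counterclockwise.
Sack of grain: 20.4 × 9.81 = 200.1 N down at 1.65 m → arm 1.65 m, τ = 200.1 × 1.65 = 330.2 N·m counterclockwise.
Paint can: 5.06 × 9.81 = 49.64 N down at 0.17 m → arm 0.17 m, τ = 49.64 × 0.17 = 8.439 N·m counterclockwise.
Bucket of sand: 17.6 × 9.81 = 172.7 N down at 0.45 m → arm 0.45 m, τ = 172.7 × 0.45 = 77.72 N·m counterclockwise.
Net moment of the loads = 933 N·m counterclockwise.
The upward force F acts at the left end, arm 2.88 m, giving F × 2.88 clockwise.
Balancing moments: F × 2.88 = 933, giving F = 933 / 2.88 = 324 N.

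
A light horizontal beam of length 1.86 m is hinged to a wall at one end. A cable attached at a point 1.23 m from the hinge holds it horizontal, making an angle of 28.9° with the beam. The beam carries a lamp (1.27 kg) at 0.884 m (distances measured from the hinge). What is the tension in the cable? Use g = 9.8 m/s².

T ≈ 18.5 N

Take moments about the hinge.
Lamp: 1.27 × 9.8 = 12.45 N down at 0.884 m → arm 0.884 m, τ = 12.45 × 0.884 = 11.01 N·m clockwise.
Total clockwise load moment = 11.01 N·m.
The cable tension T acts at 1.23 m; only its component perpendicular to the beam, T sinθ, produces torque. sin 28.9° = 0.4833.
Στ = 0 ⇒ T × 1.23 × 0.4833 = 11.01 ⇒ T = 11.01 / 0.5945 = 18.5 N.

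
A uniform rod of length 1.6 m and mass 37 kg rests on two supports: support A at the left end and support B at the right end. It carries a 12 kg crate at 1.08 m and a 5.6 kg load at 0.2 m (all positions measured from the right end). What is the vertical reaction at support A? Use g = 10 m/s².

R_A ≈ 273 N

Taking torques about support B:
Beam weight: 37 × 10 = 370 N down at 0.8 m → arm 0.8 m, τ = 370 × 0.8 = 296 N·m counterclockwise.
Crate: 12 × 10 = 120 N down at 1.08 m → arm 1.08 m, τ = 120 × 1.08 = 129.6 N·m counterclockwise.
Load: 5.6 × 10 = 56 N down at 0.2 m → arm 0.2 m, τ = 56 × 0.2 = 11.2 N·m counterclockwise.
Net load moment about support B = 436.8 N·m counterclockwise.
Reaction R at support A is upward at 1.6 m, arm 1.6 m → moment R × 1.6 clockwise.
Balancing moments: R × 1.6 = 436.8, giving R = 273 N.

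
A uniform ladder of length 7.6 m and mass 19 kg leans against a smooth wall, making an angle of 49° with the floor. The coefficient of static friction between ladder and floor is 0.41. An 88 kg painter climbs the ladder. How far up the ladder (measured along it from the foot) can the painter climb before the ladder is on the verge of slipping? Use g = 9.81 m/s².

Taking torques about the foot of the ladder:
Ladder weight 19×9.81 = 186.4 N acts at 3.8 m along the ladder; its horizontal arm is 3.8·cos49° = 2.493 m → τ = 464.7 N·m clockwise.
Painter weight 88×9.81 = 863.3 N at distance d → arm d·cos49° → τ = 863.3·d·0.6561 clockwise.
Wall normal N at the top has arm L sinθ = 5.736 m counterclockwise, so Στ = 0 gives N·5.736 = 464.7 + 566.4·d.
ΣFy = 0 ⇒ N_floor = 1050 N, so the maximum friction is μ_s·N_floor = 0.41×1050 = 430.5 N. ΣFx = 0 ⇒ N_wall = f, so at the slipping point N = 430.5 N.
Substituting: 430.5×5.736 = 464.7 + 566.4·d ⇒ d = (2469 − 464.7) / 566.4 = 3.54 m.

d ≈ 3.54 m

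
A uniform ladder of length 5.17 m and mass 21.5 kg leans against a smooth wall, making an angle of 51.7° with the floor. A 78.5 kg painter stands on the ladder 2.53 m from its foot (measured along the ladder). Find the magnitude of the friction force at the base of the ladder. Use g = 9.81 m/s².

Take moments about the foot of the ladder.
Ladder weight 21.5×9.81 = 210.9 N acts at 2.585 m along the ladder; its horizontal arm is 2.585·cos51.7° = 1.602 m → τ = 337.9 N·m clockwise.
Painter: 78.5×9.81 = 770.1 N at 2.53 m → arm 1.568 m → τ = 1208 N·m clockwise.
Wall normal N acts horizontally at the top; its moment arm is the height L sinθ = 5.17·sin51.7° = 4.057 m, counterclockwise.
For rotational equilibrium, N × 4.057 = 1546, so N = 381 N.
ΣFx = 0: friction at the foot balances the wall's push, so f = N_wall = 381 N.

f ≈ 381 N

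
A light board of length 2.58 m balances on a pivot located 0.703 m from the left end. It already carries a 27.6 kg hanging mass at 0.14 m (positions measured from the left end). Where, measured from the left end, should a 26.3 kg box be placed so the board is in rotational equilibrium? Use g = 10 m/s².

x ≈ 1.29 m from the left end

Sum moments about the pivot (at 0.703 m from the left end) (the support reaction has zero arm there).
Hanging mass: 27.6 × 10 = 276 N down at 0.14 m → arm 0.563 m, τ = 276 × 0.563 = 155.4 N·m counterclockwise.
Net moment of existing loads = 155.4 N·m counterclockwise.
The box weighs 26.3 × 10 = 263 N and must supply an equal clockwise moment, so its lever arm about the pivot is 155.4 / 263 = 0.591 m.
That puts it at 0.703 + 0.591 = 1.29 m from the left end.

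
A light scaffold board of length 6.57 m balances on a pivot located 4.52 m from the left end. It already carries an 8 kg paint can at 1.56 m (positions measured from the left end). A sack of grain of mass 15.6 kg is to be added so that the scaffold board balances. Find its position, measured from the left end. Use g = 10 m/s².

About the pivot (at 4.52 m from the left end):
Paint can: 8 × 10 = 80 N down at 1.56 m → arm 2.96 m, τ = 80 × 2.96 = 236.8 N·m counterclockwise.
Net moment of existing loads = 236.8 N·m counterclockwise.
The sack of grain weighs 15.6 × 10 = 156 N and must supply an equal clockwise moment, so its lever arm about the pivot is 236.8 / 156 = 1.52 m.
That puts it at 4.52 + 1.52 = 6.04 m from the left end.

x ≈ 6.04 m from the left end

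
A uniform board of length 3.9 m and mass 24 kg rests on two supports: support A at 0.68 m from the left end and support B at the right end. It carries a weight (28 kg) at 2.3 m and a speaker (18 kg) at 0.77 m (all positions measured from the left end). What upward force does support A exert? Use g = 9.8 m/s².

Take moments about support B.
Beam weight: 24 × 9.8 = 235.2 N down at 1.95 m → arm 1.95 m, τ = 235.2 × 1.95 = 458.6 N·m counterclockwise.
Weight: 28 × 9.8 = 274.4 N down at 2.3 m → arm 1.6 m, τ = 274.4 × 1.6 = 439 N·m counterclockwise.
Speaker: 18 × 9.8 = 176.4 N down at 0.77 m → arm 3.13 m, τ = 176.4 × 3.13 = 552.1 N·m counterclockwise.
Net load moment about support B = 1450 N·m counterclockwise.
Reaction R at support A is upward at 0.68 m, arm 3.22 m → moment R × 3.22 clockwise.
For rotational equilibrium, R × 3.22 = 1450, so R = 450 N.

R_A ≈ 450 N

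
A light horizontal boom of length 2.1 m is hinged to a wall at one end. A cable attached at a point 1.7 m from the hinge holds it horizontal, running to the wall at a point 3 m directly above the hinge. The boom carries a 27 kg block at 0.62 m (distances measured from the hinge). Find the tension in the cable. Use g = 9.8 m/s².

T ≈ 111 N

About the hinge:
Block: 27 × 9.8 = 264.6 N down at 0.62 m → arm 0.62 m, τ = 264.6 × 0.62 = 164.1 N·m clockwise.
Total clockwise load moment = 164.1 N·m.
The cable tension T acts at 1.7 m; only its component perpendicular to the boom, T sinθ, produces torque. sinθ = h/√(h²+d²) = 3/√(3²+1.7²) = 0.87.
Στ = 0 ⇒ T × 1.7 × 0.87 = 164.1 ⇒ T = 164.1 / 1.479 = 111 N.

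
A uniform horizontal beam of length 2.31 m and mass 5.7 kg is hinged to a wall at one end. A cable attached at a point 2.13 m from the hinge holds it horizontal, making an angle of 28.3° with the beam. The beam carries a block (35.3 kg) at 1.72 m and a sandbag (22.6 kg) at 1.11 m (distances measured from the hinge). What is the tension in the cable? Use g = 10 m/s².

Taking torques about the hinge:
Beam weight: 5.7 × 10 = 57 N down at 1.155 m → arm 1.155 m, τ = 57 × 1.155 = 65.84 N·m clockwise.
Block: 35.3 × 10 = 353 N down at 1.72 m → arm 1.72 m, τ = 353 × 1.72 = 607.2 N·m clockwise.
Sandbag: 22.6 × 10 = 226 N down at 1.11 m → arm 1.11 m, τ = 226 × 1.11 = 250.9 N·m clockwise.
Total clockwise load moment = 923.9 N·m.
The cable tension T acts at 2.13 m; only its component perpendicular to the beam, T sinθ, produces torque. sin 28.3° = 0.4741.
Setting net torque to zero: T × 2.13 × 0.4741 = 923.9 → T = 923.9 / 1.01 = 915 N.

T ≈ 915 N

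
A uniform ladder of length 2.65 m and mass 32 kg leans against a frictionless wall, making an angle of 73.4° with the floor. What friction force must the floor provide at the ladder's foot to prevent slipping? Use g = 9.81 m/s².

Take moments about the foot of the ladder.
Ladder weight 32×9.81 = 313.9 N acts at 1.325 m along the ladder; its horizontal arm is 1.325·cos73.4° = 0.3785 m → τ = 118.8 N·m clockwise.
Wall normal N acts horizontally at the top; its moment arm is the height L sinθ = 2.65·sin73.4° = 2.54 m, counterclockwise.
Setting net torque to zero: N × 2.54 = 118.8 → N = 46.8 N.
ΣFx = 0: friction at the foot balances the wall's push, so f = N_wall = 46.8 N.

f ≈ 46.8 N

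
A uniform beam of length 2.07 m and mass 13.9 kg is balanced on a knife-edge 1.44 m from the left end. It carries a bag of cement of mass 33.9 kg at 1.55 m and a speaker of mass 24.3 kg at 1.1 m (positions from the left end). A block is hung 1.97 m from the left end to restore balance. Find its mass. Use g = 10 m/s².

Take moments about the knife-edge (at 1.44 m from the left end).
Beam weight: 13.9 × 10 = 139 N down at 1.035 m → arm 0.405 m, τ = 139 × 0.405 = 56.3 N·m counterclockwise.
Bag of cement: 33.9 × 10 = 339 N down at 1.55 m → arm 0.11 m, τ = 339 × 0.11 = 37.29 N·m clockwise.
Speaker: 24.3 × 10 = 243 N down at 1.1 m → arm 0.34 m, τ = 243 × 0.34 = 82.62 N·m counterclockwise.
Net moment of known loads = 101.6 N·m counterclockwise.
An unknown mass m at 1.97 m has arm 0.53 m; its moment is m·g·0.53 clockwise.
For rotational equilibrium, m × 10 × 0.53 = 101.6, so m = 101.6 / (10 × 0.53) = 19.2 kg.

m ≈ 19.2 kg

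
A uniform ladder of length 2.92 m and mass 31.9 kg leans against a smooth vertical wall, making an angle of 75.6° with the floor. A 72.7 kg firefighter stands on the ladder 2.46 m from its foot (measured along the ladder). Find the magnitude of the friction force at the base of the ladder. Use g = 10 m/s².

Choose the foot of the ladder as the axis so the floor normal and friction both act there and drop out.
Ladder weight 31.9×10 = 319 N acts at 1.46 m along the ladder; its horizontal arm is 1.46·cos75.6° = 0.3631 m → τ = 115.8 N·m clockwise.
Firefighter: 72.7×10 = 727 N at 2.46 m → arm 0.6118 m → τ = 444.8 N·m clockwise.
Wall normal N acts horizontally at the top; its moment arm is the height L sinθ = 2.92·sin75.6° = 2.828 m, counterclockwise.
Setting net torque to zero: N × 2.828 = 560.6 → N = 198 N.
ΣFx = 0: friction at the foot balances the wall's push, so f = N_wall = 198 N.

f ≈ 198 N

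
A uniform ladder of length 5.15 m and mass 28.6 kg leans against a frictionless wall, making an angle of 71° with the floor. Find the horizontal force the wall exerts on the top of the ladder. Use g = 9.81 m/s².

N_wall ≈ 48.3 N

About the foot of the ladder:
Ladder weight 28.6×9.81 = 280.6 N acts at 2.575 m along the ladder; its horizontal arm is 2.575·cos71° = 0.8383 m → τ = 235.2 N·m clockwise.
Wall normal N acts horizontally at the top; its moment arm is the height L sinθ = 5.15·sin71° = 4.869 m, counterclockwise.
For rotational equilibrium, N × 4.869 = 235.2, so N = 48.3 N.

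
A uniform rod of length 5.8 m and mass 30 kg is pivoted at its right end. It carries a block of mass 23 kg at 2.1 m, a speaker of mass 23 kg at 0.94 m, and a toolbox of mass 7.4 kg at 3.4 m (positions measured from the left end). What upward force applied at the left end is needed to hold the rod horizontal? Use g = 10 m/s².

F ≈ 520 N

Take moments about the right end.
Beam weight: 30 × 10 = 300 N down at 2.9 m → arm 2.9 m, τ = 300 × 2.9 = 870 N·m counterclockwise.
Block: 23 × 10 = 230 N down at 2.1 m → arm 3.7 m, τ = 230 × 3.7 = 851 N·m counterclockwise.
Speaker: 23 × 10 = 230 N down at 0.94 m → arm 4.86 m, τ = 230 × 4.86 = 1118 N·m counterclockwise.
Toolbox: 7.4 × 10 = 74 N down at 3.4 m → arm 2.4 m, τ = 74 × 2.4 = 177.6 N·m counterclockwise.
Net moment of the loads = 3017 N·m counterclockwise.
The upward force F acts at the left end, arm 5.8 m, giving F × 5.8 clockwise.
Setting net torque to zero: F × 5.8 = 3017 → F = 3017 / 5.8 = 520 N.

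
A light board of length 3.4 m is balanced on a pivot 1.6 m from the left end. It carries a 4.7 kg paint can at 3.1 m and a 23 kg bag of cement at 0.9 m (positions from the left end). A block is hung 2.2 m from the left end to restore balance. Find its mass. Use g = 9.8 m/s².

Choose the pivot (at 1.6 m from the left end) as the axis so the support reaction has zero arm there.
Paint can: 4.7 × 9.8 = 46.06 N down at 3.1 m → arm 1.5 m, τ = 46.06 × 1.5 = 69.09 N·m clockwise.
Bag of cement: 23 × 9.8 = 225.4 N down at 0.9 m → arm 0.7 m, τ = 225.4 × 0.7 = 157.8 N·m counterclockwise.
Net moment of known loads = 88.71 N·m counterclockwise.
An unknown mass m at 2.2 m has arm 0.6 m; its moment is m·g·0.6 clockwise.
Balancing moments: m × 9.8 × 0.6 = 88.71, giving m = 88.71 / (9.8 × 0.6) = 15.1 kg.

m ≈ 15.1 kg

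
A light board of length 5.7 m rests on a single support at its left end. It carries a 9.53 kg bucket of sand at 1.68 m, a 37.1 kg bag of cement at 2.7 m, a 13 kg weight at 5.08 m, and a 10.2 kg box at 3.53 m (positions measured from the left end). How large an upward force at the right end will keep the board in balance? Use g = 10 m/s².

Choose the left end as the axis so the unknown pivot reaction has zero arm there.
Bucket of sand: 9.53 × 10 = 95.3 N down at 1.68 m → arm 1.68 m, τ = 95.3 × 1.68 = 160.1 N·m clockwise.
Bag of cement: 37.1 × 10 = 371 N down at 2.7 m → arm 2.7 m, τ = 371 × 2.7 = 1002 N·m clockwise.
Weight: 13 × 10 = 130 N down at 5.08 m → arm 5.08 m, τ = 130 × 5.08 = 660.4 N·m clockwise.
Box: 10.2 × 10 = 102 N down at 3.53 m → arm 3.53 m, τ = 102 × 3.53 = 360.1 N·m clockwise.
Net moment of the loads = 2183 N·m clockwise.
The upward force F acts at the right end, arm 5.7 m, giving F × 5.7 counterclockwise.
Στ = 0 ⇒ F × 5.7 = 2183 ⇒ F = 2183 / 5.7 = 383 N.

F ≈ 383 N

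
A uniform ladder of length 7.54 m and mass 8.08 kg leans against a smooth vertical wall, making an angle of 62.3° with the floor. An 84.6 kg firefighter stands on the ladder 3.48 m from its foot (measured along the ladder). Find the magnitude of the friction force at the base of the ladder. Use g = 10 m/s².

Taking torques about the foot of the ladder:
Ladder weight 8.08×10 = 80.8 N acts at 3.77 m along the ladder; its horizontal arm is 3.77·cos62.3° = 1.752 m → τ = 141.6 N·m clockwise.
Firefighter: 84.6×10 = 846 N at 3.48 m → arm 1.618 m → τ = 1369 N·m clockwise.
Wall normal N acts horizontally at the top; its moment arm is the height L sinθ = 7.54·sin62.3° = 6.676 m, counterclockwise.
Στ = 0 ⇒ N × 6.676 = 1511 ⇒ N = 226 N.
ΣFx = 0: friction at the foot balances the wall's push, so f = N_wall = 226 N.

f ≈ 226 N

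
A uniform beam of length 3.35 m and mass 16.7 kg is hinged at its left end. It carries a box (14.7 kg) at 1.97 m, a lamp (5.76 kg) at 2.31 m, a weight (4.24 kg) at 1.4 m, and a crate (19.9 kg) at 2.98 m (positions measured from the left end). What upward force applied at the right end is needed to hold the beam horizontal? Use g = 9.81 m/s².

F ≈ 397 N

About the left end:
Beam weight: 16.7 × 9.81 = 163.8 N down at 1.675 m → arm 1.675 m, τ = 163.8 × 1.675 = 274.4 N·m clockwise.
Box: 14.7 × 9.81 = 144.2 N down at 1.97 m → arm 1.97 m, τ = 144.2 × 1.97 = 284.1 N·m clockwise.
Lamp: 5.76 × 9.81 = 56.51 N down at 2.31 m → arm 2.31 m, τ = 56.51 × 2.31 = 130.5 N·m clockwise.
Weight: 4.24 × 9.81 = 41.59 N down at 1.4 m → arm 1.4 m, τ = 41.59 × 1.4 = 58.23 N·m clockwise.
Crate: 19.9 × 9.81 = 195.2 N down at 2.98 m → arm 2.98 m, τ = 195.2 × 2.98 = 581.7 N·m clockwise.
Net moment of the loads = 1329 N·m clockwise.
The upward force F acts at the right end, arm 3.35 m, giving F × 3.35 counterclockwise.
Balancing moments: F × 3.35 = 1329, giving F = 1329 / 3.35 = 397 N.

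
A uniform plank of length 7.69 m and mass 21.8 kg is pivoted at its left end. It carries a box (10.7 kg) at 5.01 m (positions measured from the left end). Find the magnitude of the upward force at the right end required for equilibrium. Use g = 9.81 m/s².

Take moments about the left end.
Beam weight: 21.8 × 9.81 = 213.9 N down at 3.845 m → arm 3.845 m, τ = 213.9 × 3.845 = 822.4 N·m clockwise.
Box: 10.7 × 9.81 = 105 N down at 5.01 m → arm 5.01 m, τ = 105 × 5.01 = 526 N·m clockwise.
Net moment of the loads = 1348 N·m clockwise.
The upward force F acts at the right end, arm 7.69 m, giving F × 7.69 counterclockwise.
Στ = 0 ⇒ F × 7.69 = 1348 ⇒ F = 1348 / 7.69 = 175 N.

F ≈ 175 N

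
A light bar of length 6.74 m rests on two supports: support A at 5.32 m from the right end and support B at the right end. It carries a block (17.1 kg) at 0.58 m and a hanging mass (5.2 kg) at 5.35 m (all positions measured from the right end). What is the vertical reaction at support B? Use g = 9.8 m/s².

R_B ≈ 149 N

Take moments about support A.
Block: 17.1 × 9.8 = 167.6 N down at 0.58 m → arm 4.74 m, τ = 167.6 × 4.74 = 794.4 N·m clockwise.
Hanging mass: 5.2 × 9.8 = 50.96 N down at 5.35 m → arm 0.03 m, τ = 50.96 × 0.03 = 1.529 N·m counterclockwise.
Net load moment about support A = 792.9 N·m clockwise.
Reaction R at support B is upward at 0 m, arm 5.32 m → moment R × 5.32 counterclockwise.
Στ = 0 ⇒ R × 5.32 = 792.9 ⇒ R = 149 N.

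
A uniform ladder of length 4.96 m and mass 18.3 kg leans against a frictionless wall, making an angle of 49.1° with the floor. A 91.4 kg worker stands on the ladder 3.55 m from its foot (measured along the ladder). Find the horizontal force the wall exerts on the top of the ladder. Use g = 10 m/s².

N_wall ≈ 646 N

Taking torques about the foot of the ladder:
Ladder weight 18.3×10 = 183 N acts at 2.48 m along the ladder; its horizontal arm is 2.48·cos49.1° = 1.624 m → τ = 297.2 N·m clockwise.
Worker: 91.4×10 = 914 N at 3.55 m → arm 2.324 m → τ = 2124 N·m clockwise.
Wall normal N acts horizontally at the top; its moment arm is the height L sinθ = 4.96·sin49.1° = 3.749 m, counterclockwise.
Balancing moments: N × 3.749 = 2421, giving N = 646 N.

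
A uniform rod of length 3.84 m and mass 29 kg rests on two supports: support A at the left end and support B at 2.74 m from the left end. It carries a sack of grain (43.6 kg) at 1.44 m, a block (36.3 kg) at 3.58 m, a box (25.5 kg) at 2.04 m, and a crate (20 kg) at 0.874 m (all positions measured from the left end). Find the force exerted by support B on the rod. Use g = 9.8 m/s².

R_B ≈ 1140 N

Take moments about support A.
Beam weight: 29 × 9.8 = 284.2 N down at 1.92 m → arm 1.92 m, τ = 284.2 × 1.92 = 545.7 N·m clockwise.
Sack of grain: 43.6 × 9.8 = 427.3 N down at 1.44 m → arm 1.44 m, τ = 427.3 × 1.44 = 615.3 N·m clockwise.
Block: 36.3 × 9.8 = 355.7 N down at 3.58 m → arm 3.58 m, τ = 355.7 × 3.58 = 1273 N·m clockwise.
Box: 25.5 × 9.8 = 249.9 N down at 2.04 m → arm 2.04 m, τ = 249.9 × 2.04 = 509.8 N·m clockwise.
Crate: 20 × 9.8 = 196 N down at 0.874 m → arm 0.874 m, τ = 196 × 0.874 = 171.3 N·m clockwise.
Net load moment about support A = 3115 N·m clockwise.
Reaction R at support B is upward at 2.74 m, arm 2.74 m → moment R × 2.74 counterclockwise.
Setting net torque to zero: R × 2.74 = 3115 → R = 1140 N.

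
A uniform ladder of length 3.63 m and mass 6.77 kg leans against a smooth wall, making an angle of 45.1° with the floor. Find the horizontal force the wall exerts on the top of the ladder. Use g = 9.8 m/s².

About the foot of the ladder:
Ladder weight 6.77×9.8 = 66.35 N acts at 1.815 m along the ladder; its horizontal arm is 1.815·cos45.1° = 1.281 m → τ = 84.99 N·m clockwise.
Wall normal N acts horizontally at the top; its moment arm is the height L sinθ = 3.63·sin45.1° = 2.571 m, counterclockwise.
For rotational equilibrium, N × 2.571 = 84.99, so N = 33.1 N.

N_wall ≈ 33.1 N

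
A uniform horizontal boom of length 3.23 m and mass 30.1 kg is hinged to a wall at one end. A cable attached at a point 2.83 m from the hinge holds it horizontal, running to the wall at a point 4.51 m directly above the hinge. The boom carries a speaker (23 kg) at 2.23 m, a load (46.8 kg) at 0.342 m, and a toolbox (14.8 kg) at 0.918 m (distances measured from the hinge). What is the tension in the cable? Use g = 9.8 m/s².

T ≈ 529 N

Sum moments about the hinge (the unknown hinge reaction has zero arm there).
Beam weight: 30.1 × 9.8 = 295 N down at 1.615 m → arm 1.615 m, τ = 295 × 1.615 = 476.4 N·m clockwise.
Speaker: 23 × 9.8 = 225.4 N down at 2.23 m → arm 2.23 m, τ = 225.4 × 2.23 = 502.6 N·m clockwise.
Load: 46.8 × 9.8 = 458.6 N down at 0.342 m → arm 0.342 m, τ = 458.6 × 0.342 = 156.8 N·m clockwise.
Toolbox: 14.8 × 9.8 = 145 N down at 0.918 m → arm 0.918 m, τ = 145 × 0.918 = 133.1 N·m clockwise.
Total clockwise load moment = 1269 N·m.
The cable tension T acts at 2.83 m; only its component perpendicular to the boom, T sinθ, produces torque. sinθ = h/√(h²+d²) = 4.51/√(4.51²+2.83²) = 0.847.
Balancing moments: T × 2.83 × 0.847 = 1269, giving T = 1269 / 2.397 = 529 N.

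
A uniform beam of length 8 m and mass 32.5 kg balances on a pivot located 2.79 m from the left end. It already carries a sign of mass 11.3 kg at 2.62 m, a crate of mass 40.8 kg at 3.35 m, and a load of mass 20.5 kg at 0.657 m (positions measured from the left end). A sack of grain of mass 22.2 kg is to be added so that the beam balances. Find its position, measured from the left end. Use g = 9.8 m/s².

x ≈ 2.05 m from the left end

Choose the pivot (at 2.79 m from the left end) as the axis so the support reaction has zero arm there.
Beam weight: 32.5 × 9.8 = 318.5 N down at 4 m → arm 1.21 m, τ = 318.5 × 1.21 = 385.4 N·m clockwise.
Sign: 11.3 × 9.8 = 110.7 N down at 2.62 m → arm 0.17 m, τ = 110.7 × 0.17 = 18.82 N·m counterclockwise.
Crate: 40.8 × 9.8 = 399.8 N down at 3.35 m → arm 0.56 m, τ = 399.8 × 0.56 = 223.9 N·m clockwise.
Load: 20.5 × 9.8 = 200.9 N down at 0.657 m → arm 2.133 m, τ = 200.9 × 2.133 = 428.5 N·m counterclockwise.
Net moment of existing loads = 162 N·m clockwise.
The sack of grain weighs 22.2 × 9.8 = 217.6 N and must supply an equal counterclockwise moment, so its lever arm about the pivot is 162 / 217.6 = 0.744 m.
That puts it at 2.79 − 0.744 = 2.05 m from the left end.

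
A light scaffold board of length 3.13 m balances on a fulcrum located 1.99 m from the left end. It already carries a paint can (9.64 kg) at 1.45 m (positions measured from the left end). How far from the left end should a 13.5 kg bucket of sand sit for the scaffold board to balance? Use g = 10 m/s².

About the fulcrum (at 1.99 m from the left end):
Paint can: 9.64 × 10 = 96.4 N down at 1.45 m → arm 0.54 m, τ = 96.4 × 0.54 = 52.06 N·m counterclockwise.
Net moment of existing loads = 52.06 N·m counterclockwise.
The bucket of sand weighs 13.5 × 10 = 135 N and must supply an equal clockwise moment, so its lever arm about the fulcrum is 52.06 / 135 = 0.386 m.
That puts it at 1.99 + 0.386 = 2.38 m from the left end.

x ≈ 2.38 m from the left end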